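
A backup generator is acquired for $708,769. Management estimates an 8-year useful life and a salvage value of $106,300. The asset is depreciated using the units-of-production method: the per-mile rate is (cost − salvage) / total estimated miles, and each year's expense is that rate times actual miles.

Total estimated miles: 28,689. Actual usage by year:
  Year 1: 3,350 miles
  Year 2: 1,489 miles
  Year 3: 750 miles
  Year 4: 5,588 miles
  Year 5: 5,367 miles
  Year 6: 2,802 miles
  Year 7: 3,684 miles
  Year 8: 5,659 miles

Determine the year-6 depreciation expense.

$58,842

Depreciable base = $708,769 − $106,300 = $602,469.
Rate = $602,469 / 28,689 miles = $21 per mile.
Year 1: 3,350 × $21 = $70,350. Book value $638,419.
Year 2: 1,489 × $21 = $31,269. Book value $607,150.
Year 3: 750 × $21 = $15,750. Book value $591,400.
Year 4: 5,588 × $21 = $117,348. Book value $474,052.
Year 5: 5,367 × $21 = $112,707. Book value $361,345.
Year 6: 2,802 × $21 = $58,842. Book value $302,503.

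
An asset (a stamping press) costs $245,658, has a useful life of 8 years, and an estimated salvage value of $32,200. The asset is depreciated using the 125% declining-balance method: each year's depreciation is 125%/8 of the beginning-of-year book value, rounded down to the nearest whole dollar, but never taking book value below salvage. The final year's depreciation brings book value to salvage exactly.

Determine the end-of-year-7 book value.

Depreciable base = $245,658 − $32,200 = $213,458.
Year 1: ⌊$245,658 × 125%/8⌋ = $38,384. Book value $207,274.
Year 2: ⌊$207,274 × 125%/8⌋ = $32,386. Book value $174,888.
Year 3: ⌊$174,888 × 125%/8⌋ = $27,326. Book value $147,562.
Year 4: ⌊$147,562 × 125%/8⌋ = $23,056. Book value $124,506.
Year 5: ⌊$124,506 × 125%/8⌋ = $19,454. Book value $105,052.
Year 6: ⌊$105,052 × 125%/8⌋ = $16,414. Book value $88,638.
Year 7: ⌊$88,638 × 125%/8⌋ = $13,849. Book value $74,789.

$74,789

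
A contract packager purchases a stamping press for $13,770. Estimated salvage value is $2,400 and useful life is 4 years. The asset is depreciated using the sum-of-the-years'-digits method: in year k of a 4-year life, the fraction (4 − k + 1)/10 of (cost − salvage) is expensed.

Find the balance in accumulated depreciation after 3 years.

$10,233

Depreciable base = $13,770 − $2,400 = $11,370.
Sum of the years' digits = 4+3+2+1 = 10.
Year 1: $11,370 × 4/10 = $4,548. Book value $9,222.
Year 2: $11,370 × 3/10 = $3,411. Book value $5,811.
Year 3: $11,370 × 2/10 = $2,274. Book value $3,537.
Accumulated through year 3 = $13,770 − $3,537 = $10,233.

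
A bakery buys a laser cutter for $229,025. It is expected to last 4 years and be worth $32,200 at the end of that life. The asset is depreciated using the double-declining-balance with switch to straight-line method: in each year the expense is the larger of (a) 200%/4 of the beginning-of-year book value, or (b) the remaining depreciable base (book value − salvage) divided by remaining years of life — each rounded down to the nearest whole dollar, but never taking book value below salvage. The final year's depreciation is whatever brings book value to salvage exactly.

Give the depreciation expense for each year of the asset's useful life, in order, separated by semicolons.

Depreciable base = $229,025 − $32,200 = $196,825.
Year 1: DB = ⌊$229,025 × 200%/4⌋ = $114,512; SL = ⌊$196,825/4⌋ = $49,206 → take DB $114,512. Book value $114,513.
Year 2: DB = ⌊$114,513 × 200%/4⌋ = $57,256; SL = ⌊$82,313/3⌋ = $27,437 → take DB $57,256. Book value $57,257.
Year 3: DB = ⌊$57,257 × 200%/4⌋ = $28,628; SL = ⌊$25,057/2⌋ = $12,528 → take DB $28,628, capped at $25,057. Book value $32,200.
Year 4 (final): $32,200 − $32,200 = $0. Book value $32,200.

$114,512; $57,256; $25,057; $0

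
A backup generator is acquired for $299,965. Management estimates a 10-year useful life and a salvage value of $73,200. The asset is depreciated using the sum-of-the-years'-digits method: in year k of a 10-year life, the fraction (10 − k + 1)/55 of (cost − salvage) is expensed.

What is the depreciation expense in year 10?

$4,123

Depreciable base = $299,965 − $73,200 = $226,765.
Sum of the years' digits = 10+9+8+7+6+5+4+3+2+1 = 55.
Year 1: $226,765 × 10/55 = $41,230. Book value $258,735.
Year 2: $226,765 × 9/55 = $37,107. Book value $221,628.
Year 3: $226,765 × 8/55 = $32,984. Book value $188,644.
Year 4: $226,765 × 7/55 = $28,861. Book value $159,783.
Year 5: $226,765 × 6/55 = $24,738. Book value $135,045.
Year 6: $226,765 × 5/55 = $20,615. Book value $114,430.
Year 7: $226,765 × 4/55 = $16,492. Book value $97,938.
Year 8: $226,765 × 3/55 = $12,369. Book value $85,569.
Year 9: $226,765 × 2/55 = $8,246. Book value $77,323.
Year 10: $226,765 × 1/55 = $4,123. Book value $73,200.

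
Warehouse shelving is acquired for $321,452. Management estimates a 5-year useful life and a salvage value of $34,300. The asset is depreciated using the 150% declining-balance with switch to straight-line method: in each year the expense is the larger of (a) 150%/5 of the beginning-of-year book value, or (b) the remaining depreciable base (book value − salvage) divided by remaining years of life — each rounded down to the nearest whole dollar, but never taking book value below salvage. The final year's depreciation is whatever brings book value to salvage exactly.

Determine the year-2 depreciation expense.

Depreciable base = $321,452 − $34,300 = $287,152.
Year 1: DB = ⌊$321,452 × 150%/5⌋ = $96,435; SL = ⌊$287,152/5⌋ = $57,430 → take DB $96,435. Book value $225,017.
Year 2: DB = ⌊$225,017 × 150%/5⌋ = $67,505; SL = ⌊$190,717/4⌋ = $47,679 → take DB $67,505. Book value $157,512.

$67,505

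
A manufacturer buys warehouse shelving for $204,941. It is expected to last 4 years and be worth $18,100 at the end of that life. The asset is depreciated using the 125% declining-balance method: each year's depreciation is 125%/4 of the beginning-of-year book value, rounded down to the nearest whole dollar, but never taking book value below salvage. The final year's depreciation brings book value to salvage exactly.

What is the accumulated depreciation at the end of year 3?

Depreciable base = $204,941 − $18,100 = $186,841.
Year 1: ⌊$204,941 × 125%/4⌋ = $64,044. Book value $140,897.
Year 2: ⌊$140,897 × 125%/4⌋ = $44,030. Book value $96,867.
Year 3: ⌊$96,867 × 125%/4⌋ = $30,270. Book value $66,597.
Accumulated through year 3 = $204,941 − $66,597 = $138,344.

$138,344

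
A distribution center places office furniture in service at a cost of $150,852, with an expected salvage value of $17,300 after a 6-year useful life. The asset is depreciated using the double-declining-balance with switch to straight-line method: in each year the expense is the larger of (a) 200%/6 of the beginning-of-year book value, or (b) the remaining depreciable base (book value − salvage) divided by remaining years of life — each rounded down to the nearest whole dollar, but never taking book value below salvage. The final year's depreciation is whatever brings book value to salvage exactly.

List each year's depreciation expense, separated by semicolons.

Depreciable base = $150,852 − $17,300 = $133,552.
Year 1: DB = ⌊$150,852 × 200%/6⌋ = $50,284; SL = ⌊$133,552/6⌋ = $22,258 → take DB $50,284. Book value $100,568.
Year 2: DB = ⌊$100,568 × 200%/6⌋ = $33,522; SL = ⌊$83,268/5⌋ = $16,653 → take DB $33,522. Book value $67,046.
Year 3: DB = ⌊$67,046 × 200%/6⌋ = $22,348; SL = ⌊$49,746/4⌋ = $12,436 → take DB $22,348. Book value $44,698.
Year 4: DB = ⌊$44,698 × 200%/6⌋ = $14,899; SL = ⌊$27,398/3⌋ = $9,132 → take DB $14,899. Book value $29,799.
Year 5: DB = ⌊$29,799 × 200%/6⌋ = $9,933; SL = ⌊$12,499/2⌋ = $6,249 → take DB $9,933. Book value $19,866.
Year 6 (final): $19,866 − $17,300 = $2,566. Book value $17,300.

$50,284; $33,522; $22,348; $14,899; $9,933; $2,566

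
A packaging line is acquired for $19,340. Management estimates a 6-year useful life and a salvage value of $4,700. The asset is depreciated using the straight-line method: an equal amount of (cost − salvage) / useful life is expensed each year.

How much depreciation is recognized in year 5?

$2,440

Depreciable base = $19,340 − $4,700 = $14,640.
Annual expense = $14,640 / 6 = $2,440.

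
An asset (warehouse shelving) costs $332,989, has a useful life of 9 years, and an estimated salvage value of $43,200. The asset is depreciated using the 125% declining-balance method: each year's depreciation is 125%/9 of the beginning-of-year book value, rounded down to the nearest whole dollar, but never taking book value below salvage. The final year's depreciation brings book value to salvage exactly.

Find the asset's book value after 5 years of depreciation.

Depreciable base = $332,989 − $43,200 = $289,789.
Year 1: ⌊$332,989 × 125%/9⌋ = $46,248. Book value $286,741.
Year 2: ⌊$286,741 × 125%/9⌋ = $39,825. Book value $246,916.
Year 3: ⌊$246,916 × 125%/9⌋ = $34,293. Book value $212,623.
Year 4: ⌊$212,623 × 125%/9⌋ = $29,530. Book value $183,093.
Year 5: ⌊$183,093 × 125%/9⌋ = $25,429. Book value $157,664.

$157,664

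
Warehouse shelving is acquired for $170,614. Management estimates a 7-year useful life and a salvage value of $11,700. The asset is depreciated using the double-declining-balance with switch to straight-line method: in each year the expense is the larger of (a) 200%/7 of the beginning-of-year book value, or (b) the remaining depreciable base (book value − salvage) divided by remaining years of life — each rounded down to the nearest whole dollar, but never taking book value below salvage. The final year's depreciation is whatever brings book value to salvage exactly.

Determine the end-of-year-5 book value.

$31,724

Depreciable base = $170,614 − $11,700 = $158,914.
Year 1: DB = ⌊$170,614 × 200%/7⌋ = $48,746; SL = ⌊$158,914/7⌋ = $22,702 → take DB $48,746. Book value $121,868.
Year 2: DB = ⌊$121,868 × 200%/7⌋ = $34,819; SL = ⌊$110,168/6⌋ = $18,361 → take DB $34,819. Book value $87,049.
Year 3: DB = ⌊$87,049 × 200%/7⌋ = $24,871; SL = ⌊$75,349/5⌋ = $15,069 → take DB $24,871. Book value $62,178.
Year 4: DB = ⌊$62,178 × 200%/7⌋ = $17,765; SL = ⌊$50,478/4⌋ = $12,619 → take DB $17,765. Book value $44,413.
Year 5: DB = ⌊$44,413 × 200%/7⌋ = $12,689; SL = ⌊$32,713/3⌋ = $10,904 → take DB $12,689. Book value $31,724.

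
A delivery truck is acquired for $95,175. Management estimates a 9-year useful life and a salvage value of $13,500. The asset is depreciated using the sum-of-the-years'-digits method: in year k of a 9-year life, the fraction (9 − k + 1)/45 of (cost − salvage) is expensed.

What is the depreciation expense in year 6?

Depreciable base = $95,175 − $13,500 = $81,675.
Sum of the years' digits = 9+8+7+6+5+4+3+2+1 = 45.
Year 1: $81,675 × 9/45 = $16,335. Book value $78,840.
Year 2: $81,675 × 8/45 = $14,520. Book value $64,320.
Year 3: $81,675 × 7/45 = $12,705. Book value $51,615.
Year 4: $81,675 × 6/45 = $10,890. Book value $40,725.
Year 5: $81,675 × 5/45 = $9,075. Book value $31,650.
Year 6: $81,675 × 4/45 = $7,260. Book value $24,390.

$7,260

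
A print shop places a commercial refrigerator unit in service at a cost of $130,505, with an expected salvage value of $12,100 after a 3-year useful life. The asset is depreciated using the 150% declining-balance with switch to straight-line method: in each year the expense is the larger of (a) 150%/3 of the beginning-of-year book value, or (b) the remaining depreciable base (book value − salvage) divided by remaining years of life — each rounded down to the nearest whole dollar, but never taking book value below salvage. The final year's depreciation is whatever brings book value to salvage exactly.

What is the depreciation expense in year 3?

Depreciable base = $130,505 − $12,100 = $118,405.
Year 1: DB = ⌊$130,505 × 150%/3⌋ = $65,252; SL = ⌊$118,405/3⌋ = $39,468 → take DB $65,252. Book value $65,253.
Year 2: DB = ⌊$65,253 × 150%/3⌋ = $32,626; SL = ⌊$53,153/2⌋ = $26,576 → take DB $32,626. Book value $32,627.
Year 3 (final): $32,627 − $12,100 = $20,527. Book value $12,100.

$20,527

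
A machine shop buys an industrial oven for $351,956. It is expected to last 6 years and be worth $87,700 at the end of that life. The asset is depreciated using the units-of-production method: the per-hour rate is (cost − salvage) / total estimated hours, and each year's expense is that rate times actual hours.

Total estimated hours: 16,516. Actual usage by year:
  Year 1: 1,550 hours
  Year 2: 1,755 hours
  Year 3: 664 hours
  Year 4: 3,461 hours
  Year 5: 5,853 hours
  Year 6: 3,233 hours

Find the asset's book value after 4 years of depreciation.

$233,076

Depreciable base = $351,956 − $87,700 = $264,256.
Rate = $264,256 / 16,516 hours = $16 per hour.
Year 1: 1,550 × $16 = $24,800. Book value $327,156.
Year 2: 1,755 × $16 = $28,080. Book value $299,076.
Year 3: 664 × $16 = $10,624. Book value $288,452.
Year 4: 3,461 × $16 = $55,376. Book value $233,076.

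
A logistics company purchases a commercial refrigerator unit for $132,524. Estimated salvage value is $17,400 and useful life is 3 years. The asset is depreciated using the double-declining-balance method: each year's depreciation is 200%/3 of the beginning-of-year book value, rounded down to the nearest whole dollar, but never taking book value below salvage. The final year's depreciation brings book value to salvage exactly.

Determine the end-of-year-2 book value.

$17,400

Depreciable base = $132,524 − $17,400 = $115,124.
Year 1: ⌊$132,524 × 200%/3⌋ = $88,349. Book value $44,175.
Year 2: ⌊$44,175 × 200%/3⌋ = $29,450, capped at $26,775. Book value $17,400.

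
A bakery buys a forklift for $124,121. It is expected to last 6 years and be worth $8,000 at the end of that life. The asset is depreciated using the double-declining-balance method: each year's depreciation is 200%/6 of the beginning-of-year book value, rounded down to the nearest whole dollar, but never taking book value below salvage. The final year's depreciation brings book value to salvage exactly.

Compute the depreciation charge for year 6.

$8,346

Depreciable base = $124,121 − $8,000 = $116,121.
Year 1: ⌊$124,121 × 200%/6⌋ = $41,373. Book value $82,748.
Year 2: ⌊$82,748 × 200%/6⌋ = $27,582. Book value $55,166.
Year 3: ⌊$55,166 × 200%/6⌋ = $18,388. Book value $36,778.
Year 4: ⌊$36,778 × 200%/6⌋ = $12,259. Book value $24,519.
Year 5: ⌊$24,519 × 200%/6⌋ = $8,173. Book value $16,346.
Year 6 (final): $16,346 − $8,000 = $8,346. Book value $8,000.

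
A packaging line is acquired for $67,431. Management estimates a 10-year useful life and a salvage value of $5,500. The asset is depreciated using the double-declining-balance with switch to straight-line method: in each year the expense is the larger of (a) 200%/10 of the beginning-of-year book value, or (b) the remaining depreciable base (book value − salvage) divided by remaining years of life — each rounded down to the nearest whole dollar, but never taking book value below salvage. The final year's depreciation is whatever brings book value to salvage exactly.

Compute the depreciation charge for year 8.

$2,880

Depreciable base = $67,431 − $5,500 = $61,931.
Year 1: DB = ⌊$67,431 × 200%/10⌋ = $13,486; SL = ⌊$61,931/10⌋ = $6,193 → take DB $13,486. Book value $53,945.
Year 2: DB = ⌊$53,945 × 200%/10⌋ = $10,789; SL = ⌊$48,445/9⌋ = $5,382 → take DB $10,789. Book value $43,156.
Year 3: DB = ⌊$43,156 × 200%/10⌋ = $8,631; SL = ⌊$37,656/8⌋ = $4,707 → take DB $8,631. Book value $34,525.
Year 4: DB = ⌊$34,525 × 200%/10⌋ = $6,905; SL = ⌊$29,025/7⌋ = $4,146 → take DB $6,905. Book value $27,620.
Year 5: DB = ⌊$27,620 × 200%/10⌋ = $5,524; SL = ⌊$22,120/6⌋ = $3,686 → take DB $5,524. Book value $22,096.
Year 6: DB = ⌊$22,096 × 200%/10⌋ = $4,419; SL = ⌊$16,596/5⌋ = $3,319 → take DB $4,419. Book value $17,677.
Year 7: DB = ⌊$17,677 × 200%/10⌋ = $3,535; SL = ⌊$12,177/4⌋ = $3,044 → take DB $3,535. Book value $14,142.
Year 8: DB = ⌊$14,142 × 200%/10⌋ = $2,828; SL = ⌊$8,642/3⌋ = $2,880 → take SL $2,880. Book value $11,262.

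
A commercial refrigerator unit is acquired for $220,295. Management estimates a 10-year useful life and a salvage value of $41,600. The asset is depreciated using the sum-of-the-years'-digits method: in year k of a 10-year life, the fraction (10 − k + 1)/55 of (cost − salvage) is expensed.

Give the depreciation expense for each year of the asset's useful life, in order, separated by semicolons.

$32,490; $29,241; $25,992; $22,743; $19,494; $16,245; $12,996; $9,747; $6,498; $3,249

Depreciable base = $220,295 − $41,600 = $178,695.
Sum of the years' digits = 10+9+8+7+6+5+4+3+2+1 = 55.
Year 1: $178,695 × 10/55 = $32,490. Book value $187,805.
Year 2: $178,695 × 9/55 = $29,241. Book value $158,564.
Year 3: $178,695 × 8/55 = $25,992. Book value $132,572.
Year 4: $178,695 × 7/55 = $22,743. Book value $109,829.
Year 5: $178,695 × 6/55 = $19,494. Book value $90,335.
Year 6: $178,695 × 5/55 = $16,245. Book value $74,090.
Year 7: $178,695 × 4/55 = $12,996. Book value $61,094.
Year 8: $178,695 × 3/55 = $9,747. Book value $51,347.
Year 9: $178,695 × 2/55 = $6,498. Book value $44,849.
Year 10: $178,695 × 1/55 = $3,249. Book value $41,600.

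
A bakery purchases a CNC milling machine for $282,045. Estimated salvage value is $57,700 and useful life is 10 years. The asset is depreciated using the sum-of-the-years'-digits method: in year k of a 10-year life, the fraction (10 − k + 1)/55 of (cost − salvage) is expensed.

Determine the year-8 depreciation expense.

Depreciable base = $282,045 − $57,700 = $224,345.
Sum of the years' digits = 10+9+8+7+6+5+4+3+2+1 = 55.
Year 1: $224,345 × 10/55 = $40,790. Book value $241,255.
Year 2: $224,345 × 9/55 = $36,711. Book value $204,544.
Year 3: $224,345 × 8/55 = $32,632. Book value $171,912.
Year 4: $224,345 × 7/55 = $28,553. Book value $143,359.
Year 5: $224,345 × 6/55 = $24,474. Book value $118,885.
Year 6: $224,345 × 5/55 = $20,395. Book value $98,490.
Year 7: $224,345 × 4/55 = $16,316. Book value $82,174.
Year 8: $224,345 × 3/55 = $12,237. Book value $69,937.

$12,237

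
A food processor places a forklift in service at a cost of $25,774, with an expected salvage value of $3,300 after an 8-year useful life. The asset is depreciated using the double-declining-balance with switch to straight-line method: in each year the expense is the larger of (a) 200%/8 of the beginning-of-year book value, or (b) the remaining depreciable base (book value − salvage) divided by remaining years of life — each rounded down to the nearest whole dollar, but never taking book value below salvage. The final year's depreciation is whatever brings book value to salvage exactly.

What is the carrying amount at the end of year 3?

$10,875

Depreciable base = $25,774 − $3,300 = $22,474.
Year 1: DB = ⌊$25,774 × 200%/8⌋ = $6,443; SL = ⌊$22,474/8⌋ = $2,809 → take DB $6,443. Book value $19,331.
Year 2: DB = ⌊$19,331 × 200%/8⌋ = $4,832; SL = ⌊$16,031/7⌋ = $2,290 → take DB $4,832. Book value $14,499.
Year 3: DB = ⌊$14,499 × 200%/8⌋ = $3,624; SL = ⌊$11,199/6⌋ = $1,866 → take DB $3,624. Book value $10,875.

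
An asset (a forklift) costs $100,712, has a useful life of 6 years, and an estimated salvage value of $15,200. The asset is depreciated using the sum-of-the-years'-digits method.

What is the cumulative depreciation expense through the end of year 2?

$44,792

Depreciable base = $100,712 − $15,200 = $85,512.
Sum of the years' digits = 6+5+4+3+2+1 = 21.
Year 1: $85,512 × 6/21 = $24,432. Book value $76,280.
Year 2: $85,512 × 5/21 = $20,360. Book value $55,920.
Accumulated through year 2 = $100,712 − $55,920 = $44,792.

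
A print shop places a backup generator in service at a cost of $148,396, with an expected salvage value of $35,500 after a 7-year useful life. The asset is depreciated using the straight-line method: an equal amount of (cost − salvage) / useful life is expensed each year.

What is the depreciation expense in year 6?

$16,128

Depreciable base = $148,396 − $35,500 = $112,896.
Annual expense = $112,896 / 7 = $16,128.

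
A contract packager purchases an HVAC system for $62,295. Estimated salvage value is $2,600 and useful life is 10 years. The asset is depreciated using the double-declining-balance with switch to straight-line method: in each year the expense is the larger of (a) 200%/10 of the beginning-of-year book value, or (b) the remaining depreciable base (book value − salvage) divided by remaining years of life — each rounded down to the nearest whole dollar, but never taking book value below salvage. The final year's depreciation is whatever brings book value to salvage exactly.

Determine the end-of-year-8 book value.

$9,466

Depreciable base = $62,295 − $2,600 = $59,695.
Year 1: DB = ⌊$62,295 × 200%/10⌋ = $12,459; SL = ⌊$59,695/10⌋ = $5,969 → take DB $12,459. Book value $49,836.
Year 2: DB = ⌊$49,836 × 200%/10⌋ = $9,967; SL = ⌊$47,236/9⌋ = $5,248 → take DB $9,967. Book value $39,869.
Year 3: DB = ⌊$39,869 × 200%/10⌋ = $7,973; SL = ⌊$37,269/8⌋ = $4,658 → take DB $7,973. Book value $31,896.
Year 4: DB = ⌊$31,896 × 200%/10⌋ = $6,379; SL = ⌊$29,296/7⌋ = $4,185 → take DB $6,379. Book value $25,517.
Year 5: DB = ⌊$25,517 × 200%/10⌋ = $5,103; SL = ⌊$22,917/6⌋ = $3,819 → take DB $5,103. Book value $20,414.
Year 6: DB = ⌊$20,414 × 200%/10⌋ = $4,082; SL = ⌊$17,814/5⌋ = $3,562 → take DB $4,082. Book value $16,332.
Year 7: DB = ⌊$16,332 × 200%/10⌋ = $3,266; SL = ⌊$13,732/4⌋ = $3,433 → take SL $3,433. Book value $12,899.
Year 8: DB = ⌊$12,899 × 200%/10⌋ = $2,579; SL = ⌊$10,299/3⌋ = $3,433 → take SL $3,433. Book value $9,466.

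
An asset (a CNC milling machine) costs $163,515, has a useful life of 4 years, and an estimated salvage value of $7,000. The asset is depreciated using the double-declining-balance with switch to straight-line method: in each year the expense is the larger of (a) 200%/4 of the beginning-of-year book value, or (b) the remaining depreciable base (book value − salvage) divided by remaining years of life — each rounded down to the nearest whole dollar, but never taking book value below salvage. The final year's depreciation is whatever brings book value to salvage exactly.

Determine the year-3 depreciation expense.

$20,439

Depreciable base = $163,515 − $7,000 = $156,515.
Year 1: DB = ⌊$163,515 × 200%/4⌋ = $81,757; SL = ⌊$156,515/4⌋ = $39,128 → take DB $81,757. Book value $81,758.
Year 2: DB = ⌊$81,758 × 200%/4⌋ = $40,879; SL = ⌊$74,758/3⌋ = $24,919 → take DB $40,879. Book value $40,879.
Year 3: DB = ⌊$40,879 × 200%/4⌋ = $20,439; SL = ⌊$33,879/2⌋ = $16,939 → take DB $20,439. Book value $20,440.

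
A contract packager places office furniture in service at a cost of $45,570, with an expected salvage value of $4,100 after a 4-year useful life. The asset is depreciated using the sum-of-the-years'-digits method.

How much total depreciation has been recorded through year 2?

Depreciable base = $45,570 − $4,100 = $41,470.
Sum of the years' digits = 4+3+2+1 = 10.
Year 1: $41,470 × 4/10 = $16,588. Book value $28,982.
Year 2: $41,470 × 3/10 = $12,441. Book value $16,541.
Accumulated through year 2 = $45,570 − $16,541 = $29,029.

$29,029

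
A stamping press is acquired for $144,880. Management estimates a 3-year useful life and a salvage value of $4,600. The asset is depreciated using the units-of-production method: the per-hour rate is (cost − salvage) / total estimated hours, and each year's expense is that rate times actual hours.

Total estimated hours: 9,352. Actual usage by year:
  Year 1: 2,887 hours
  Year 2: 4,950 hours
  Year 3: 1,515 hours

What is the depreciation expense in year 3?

$22,725

Depreciable base = $144,880 − $4,600 = $140,280.
Rate = $140,280 / 9,352 hours = $15 per hour.
Year 1: 2,887 × $15 = $43,305. Book value $101,575.
Year 2: 4,950 × $15 = $74,250. Book value $27,325.
Year 3: 1,515 × $15 = $22,725. Book value $4,600.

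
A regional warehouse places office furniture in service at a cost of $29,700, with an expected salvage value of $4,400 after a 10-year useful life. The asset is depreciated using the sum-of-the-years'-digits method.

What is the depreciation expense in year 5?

$2,760

Depreciable base = $29,700 − $4,400 = $25,300.
Sum of the years' digits = 10+9+8+7+6+5+4+3+2+1 = 55.
Year 1: $25,300 × 10/55 = $4,600. Book value $25,100.
Year 2: $25,300 × 9/55 = $4,140. Book value $20,960.
Year 3: $25,300 × 8/55 = $3,680. Book value $17,280.
Year 4: $25,300 × 7/55 = $3,220. Book value $14,060.
Year 5: $25,300 × 6/55 = $2,760. Book value $11,300.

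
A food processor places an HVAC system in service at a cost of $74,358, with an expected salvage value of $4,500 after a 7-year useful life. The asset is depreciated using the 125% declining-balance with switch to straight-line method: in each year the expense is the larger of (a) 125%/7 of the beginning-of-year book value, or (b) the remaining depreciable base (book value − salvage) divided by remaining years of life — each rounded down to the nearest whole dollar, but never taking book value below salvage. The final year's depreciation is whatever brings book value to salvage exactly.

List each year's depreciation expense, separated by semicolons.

$13,278; $10,907; $9,134; $9,134; $9,135; $9,135; $9,135

Depreciable base = $74,358 − $4,500 = $69,858.
Year 1: DB = ⌊$74,358 × 125%/7⌋ = $13,278; SL = ⌊$69,858/7⌋ = $9,979 → take DB $13,278. Book value $61,080.
Year 2: DB = ⌊$61,080 × 125%/7⌋ = $10,907; SL = ⌊$56,580/6⌋ = $9,430 → take DB $10,907. Book value $50,173.
Year 3: DB = ⌊$50,173 × 125%/7⌋ = $8,959; SL = ⌊$45,673/5⌋ = $9,134 → take SL $9,134. Book value $41,039.
Year 4: DB = ⌊$41,039 × 125%/7⌋ = $7,328; SL = ⌊$36,539/4⌋ = $9,134 → take SL $9,134. Book value $31,905.
Year 5: DB = ⌊$31,905 × 125%/7⌋ = $5,697; SL = ⌊$27,405/3⌋ = $9,135 → take SL $9,135. Book value $22,770.
Year 6: DB = ⌊$22,770 × 125%/7⌋ = $4,066; SL = ⌊$18,270/2⌋ = $9,135 → take SL $9,135. Book value $13,635.
Year 7 (final): $13,635 − $4,500 = $9,135. Book value $4,500.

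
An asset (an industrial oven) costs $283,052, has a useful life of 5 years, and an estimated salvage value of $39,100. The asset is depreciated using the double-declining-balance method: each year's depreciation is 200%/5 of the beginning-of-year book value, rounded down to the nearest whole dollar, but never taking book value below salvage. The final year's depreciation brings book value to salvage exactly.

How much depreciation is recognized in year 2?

Depreciable base = $283,052 − $39,100 = $243,952.
Year 1: ⌊$283,052 × 200%/5⌋ = $113,220. Book value $169,832.
Year 2: ⌊$169,832 × 200%/5⌋ = $67,932. Book value $101,900.

$67,932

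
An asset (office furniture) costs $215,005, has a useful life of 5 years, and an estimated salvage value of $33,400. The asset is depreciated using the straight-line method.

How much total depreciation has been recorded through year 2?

$72,642

Depreciable base = $215,005 − $33,400 = $181,605.
Annual expense = $181,605 / 5 = $36,321.
End of year 1: book value $178,684.
End of year 2: book value $142,363.
Accumulated through year 2 = $215,005 − $142,363 = $72,642.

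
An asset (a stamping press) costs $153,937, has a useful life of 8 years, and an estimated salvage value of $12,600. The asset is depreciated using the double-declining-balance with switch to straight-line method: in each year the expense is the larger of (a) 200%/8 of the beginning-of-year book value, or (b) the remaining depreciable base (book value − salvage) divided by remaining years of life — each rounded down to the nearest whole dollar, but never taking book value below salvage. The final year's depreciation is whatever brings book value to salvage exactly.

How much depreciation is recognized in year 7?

$7,399

Depreciable base = $153,937 − $12,600 = $141,337.
Year 1: DB = ⌊$153,937 × 200%/8⌋ = $38,484; SL = ⌊$141,337/8⌋ = $17,667 → take DB $38,484. Book value $115,453.
Year 2: DB = ⌊$115,453 × 200%/8⌋ = $28,863; SL = ⌊$102,853/7⌋ = $14,693 → take DB $28,863. Book value $86,590.
Year 3: DB = ⌊$86,590 × 200%/8⌋ = $21,647; SL = ⌊$73,990/6⌋ = $12,331 → take DB $21,647. Book value $64,943.
Year 4: DB = ⌊$64,943 × 200%/8⌋ = $16,235; SL = ⌊$52,343/5⌋ = $10,468 → take DB $16,235. Book value $48,708.
Year 5: DB = ⌊$48,708 × 200%/8⌋ = $12,177; SL = ⌊$36,108/4⌋ = $9,027 → take DB $12,177. Book value $36,531.
Year 6: DB = ⌊$36,531 × 200%/8⌋ = $9,132; SL = ⌊$23,931/3⌋ = $7,977 → take DB $9,132. Book value $27,399.
Year 7: DB = ⌊$27,399 × 200%/8⌋ = $6,849; SL = ⌊$14,799/2⌋ = $7,399 → take SL $7,399. Book value $20,000.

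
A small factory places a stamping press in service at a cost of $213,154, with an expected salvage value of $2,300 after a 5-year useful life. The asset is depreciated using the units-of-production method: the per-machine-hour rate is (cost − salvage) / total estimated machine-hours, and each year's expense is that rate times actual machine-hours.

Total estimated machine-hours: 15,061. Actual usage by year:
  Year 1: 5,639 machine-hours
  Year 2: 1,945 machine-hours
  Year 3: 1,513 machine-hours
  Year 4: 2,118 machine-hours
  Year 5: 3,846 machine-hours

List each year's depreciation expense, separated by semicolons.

Depreciable base = $213,154 − $2,300 = $210,854.
Rate = $210,854 / 15,061 machine-hours = $14 per machine-hour.
Year 1: 5,639 × $14 = $78,946. Book value $134,208.
Year 2: 1,945 × $14 = $27,230. Book value $106,978.
Year 3: 1,513 × $14 = $21,182. Book value $85,796.
Year 4: 2,118 × $14 = $29,652. Book value $56,144.
Year 5: 3,846 × $14 = $53,844. Book value $2,300.

$78,946; $27,230; $21,182; $29,652; $53,844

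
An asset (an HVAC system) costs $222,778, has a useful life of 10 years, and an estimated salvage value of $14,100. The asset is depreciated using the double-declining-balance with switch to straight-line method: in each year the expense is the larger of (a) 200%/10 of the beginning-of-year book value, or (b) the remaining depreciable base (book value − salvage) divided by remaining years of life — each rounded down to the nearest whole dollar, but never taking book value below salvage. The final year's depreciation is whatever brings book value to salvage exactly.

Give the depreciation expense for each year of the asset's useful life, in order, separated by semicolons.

$44,555; $35,644; $28,515; $22,812; $18,250; $14,600; $11,680; $10,874; $10,874; $10,874

Depreciable base = $222,778 − $14,100 = $208,678.
Year 1: DB = ⌊$222,778 × 200%/10⌋ = $44,555; SL = ⌊$208,678/10⌋ = $20,867 → take DB $44,555. Book value $178,223.
Year 2: DB = ⌊$178,223 × 200%/10⌋ = $35,644; SL = ⌊$164,123/9⌋ = $18,235 → take DB $35,644. Book value $142,579.
Year 3: DB = ⌊$142,579 × 200%/10⌋ = $28,515; SL = ⌊$128,479/8⌋ = $16,059 → take DB $28,515. Book value $114,064.
Year 4: DB = ⌊$114,064 × 200%/10⌋ = $22,812; SL = ⌊$99,964/7⌋ = $14,280 → take DB $22,812. Book value $91,252.
Year 5: DB = ⌊$91,252 × 200%/10⌋ = $18,250; SL = ⌊$77,152/6⌋ = $12,858 → take DB $18,250. Book value $73,002.
Year 6: DB = ⌊$73,002 × 200%/10⌋ = $14,600; SL = ⌊$58,902/5⌋ = $11,780 → take DB $14,600. Book value $58,402.
Year 7: DB = ⌊$58,402 × 200%/10⌋ = $11,680; SL = ⌊$44,302/4⌋ = $11,075 → take DB $11,680. Book value $46,722.
Year 8: DB = ⌊$46,722 × 200%/10⌋ = $9,344; SL = ⌊$32,622/3⌋ = $10,874 → take SL $10,874. Book value $35,848.
Year 9: DB = ⌊$35,848 × 200%/10⌋ = $7,169; SL = ⌊$21,748/2⌋ = $10,874 → take SL $10,874. Book value $24,974.
Year 10 (final): $24,974 − $14,100 = $10,874. Book value $14,100.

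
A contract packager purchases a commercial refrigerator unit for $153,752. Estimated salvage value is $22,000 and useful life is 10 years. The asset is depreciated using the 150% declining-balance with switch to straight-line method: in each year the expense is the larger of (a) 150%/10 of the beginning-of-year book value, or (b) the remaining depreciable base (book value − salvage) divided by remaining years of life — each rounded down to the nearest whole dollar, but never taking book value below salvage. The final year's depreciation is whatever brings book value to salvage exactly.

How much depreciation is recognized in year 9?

$8,997

Depreciable base = $153,752 − $22,000 = $131,752.
Year 1: DB = ⌊$153,752 × 150%/10⌋ = $23,062; SL = ⌊$131,752/10⌋ = $13,175 → take DB $23,062. Book value $130,690.
Year 2: DB = ⌊$130,690 × 150%/10⌋ = $19,603; SL = ⌊$108,690/9⌋ = $12,076 → take DB $19,603. Book value $111,087.
Year 3: DB = ⌊$111,087 × 150%/10⌋ = $16,663; SL = ⌊$89,087/8⌋ = $11,135 → take DB $16,663. Book value $94,424.
Year 4: DB = ⌊$94,424 × 150%/10⌋ = $14,163; SL = ⌊$72,424/7⌋ = $10,346 → take DB $14,163. Book value $80,261.
Year 5: DB = ⌊$80,261 × 150%/10⌋ = $12,039; SL = ⌊$58,261/6⌋ = $9,710 → take DB $12,039. Book value $68,222.
Year 6: DB = ⌊$68,222 × 150%/10⌋ = $10,233; SL = ⌊$46,222/5⌋ = $9,244 → take DB $10,233. Book value $57,989.
Year 7: DB = ⌊$57,989 × 150%/10⌋ = $8,698; SL = ⌊$35,989/4⌋ = $8,997 → take SL $8,997. Book value $48,992.
Year 8: DB = ⌊$48,992 × 150%/10⌋ = $7,348; SL = ⌊$26,992/3⌋ = $8,997 → take SL $8,997. Book value $39,995.
Year 9: DB = ⌊$39,995 × 150%/10⌋ = $5,999; SL = ⌊$17,995/2⌋ = $8,997 → take SL $8,997. Book value $30,998.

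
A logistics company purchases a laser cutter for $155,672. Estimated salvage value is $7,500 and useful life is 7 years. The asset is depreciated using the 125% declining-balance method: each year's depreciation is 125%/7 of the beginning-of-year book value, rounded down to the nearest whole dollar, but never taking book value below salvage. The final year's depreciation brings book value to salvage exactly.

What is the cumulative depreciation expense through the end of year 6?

$107,848

Depreciable base = $155,672 − $7,500 = $148,172.
Year 1: ⌊$155,672 × 125%/7⌋ = $27,798. Book value $127,874.
Year 2: ⌊$127,874 × 125%/7⌋ = $22,834. Book value $105,040.
Year 3: ⌊$105,040 × 125%/7⌋ = $18,757. Book value $86,283.
Year 4: ⌊$86,283 × 125%/7⌋ = $15,407. Book value $70,876.
Year 5: ⌊$70,876 × 125%/7⌋ = $12,656. Book value $58,220.
Year 6: ⌊$58,220 × 125%/7⌋ = $10,396. Book value $47,824.
Accumulated through year 6 = $155,672 − $47,824 = $107,848.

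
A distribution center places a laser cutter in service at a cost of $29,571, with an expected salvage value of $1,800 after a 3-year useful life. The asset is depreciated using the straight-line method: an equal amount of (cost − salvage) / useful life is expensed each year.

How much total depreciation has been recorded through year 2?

$18,514

Depreciable base = $29,571 − $1,800 = $27,771.
Annual expense = $27,771 / 3 = $9,257.
End of year 1: book value $20,314.
End of year 2: book value $11,057.
Accumulated through year 2 = $29,571 − $11,057 = $18,514.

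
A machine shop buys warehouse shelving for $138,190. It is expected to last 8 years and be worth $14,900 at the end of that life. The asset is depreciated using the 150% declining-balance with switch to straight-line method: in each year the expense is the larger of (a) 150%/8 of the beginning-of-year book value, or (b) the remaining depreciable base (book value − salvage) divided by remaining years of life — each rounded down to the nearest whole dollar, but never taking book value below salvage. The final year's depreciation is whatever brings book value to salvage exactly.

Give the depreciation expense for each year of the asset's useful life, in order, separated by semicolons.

Depreciable base = $138,190 − $14,900 = $123,290.
Year 1: DB = ⌊$138,190 × 150%/8⌋ = $25,910; SL = ⌊$123,290/8⌋ = $15,411 → take DB $25,910. Book value $112,280.
Year 2: DB = ⌊$112,280 × 150%/8⌋ = $21,052; SL = ⌊$97,380/7⌋ = $13,911 → take DB $21,052. Book value $91,228.
Year 3: DB = ⌊$91,228 × 150%/8⌋ = $17,105; SL = ⌊$76,328/6⌋ = $12,721 → take DB $17,105. Book value $74,123.
Year 4: DB = ⌊$74,123 × 150%/8⌋ = $13,898; SL = ⌊$59,223/5⌋ = $11,844 → take DB $13,898. Book value $60,225.
Year 5: DB = ⌊$60,225 × 150%/8⌋ = $11,292; SL = ⌊$45,325/4⌋ = $11,331 → take SL $11,331. Book value $48,894.
Year 6: DB = ⌊$48,894 × 150%/8⌋ = $9,167; SL = ⌊$33,994/3⌋ = $11,331 → take SL $11,331. Book value $37,563.
Year 7: DB = ⌊$37,563 × 150%/8⌋ = $7,043; SL = ⌊$22,663/2⌋ = $11,331 → take SL $11,331. Book value $26,232.
Year 8 (final): $26,232 − $14,900 = $11,332. Book value $14,900.

$25,910; $21,052; $17,105; $13,898; $11,331; $11,331; $11,331; $11,332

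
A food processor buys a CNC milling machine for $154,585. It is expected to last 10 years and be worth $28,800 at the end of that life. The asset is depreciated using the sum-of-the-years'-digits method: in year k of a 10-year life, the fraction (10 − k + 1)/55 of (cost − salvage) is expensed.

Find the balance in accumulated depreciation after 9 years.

Depreciable base = $154,585 − $28,800 = $125,785.
Sum of the years' digits = 10+9+8+7+6+5+4+3+2+1 = 55.
Year 1: $125,785 × 10/55 = $22,870. Book value $131,715.
Year 2: $125,785 × 9/55 = $20,583. Book value $111,132.
Year 3: $125,785 × 8/55 = $18,296. Book value $92,836.
Year 4: $125,785 × 7/55 = $16,009. Book value $76,827.
Year 5: $125,785 × 6/55 = $13,722. Book value $63,105.
Year 6: $125,785 × 5/55 = $11,435. Book value $51,670.
Year 7: $125,785 × 4/55 = $9,148. Book value $42,522.
Year 8: $125,785 × 3/55 = $6,861. Book value $35,661.
Year 9: $125,785 × 2/55 = $4,574. Book value $31,087.
Accumulated through year 9 = $154,585 − $31,087 = $123,498.

$123,498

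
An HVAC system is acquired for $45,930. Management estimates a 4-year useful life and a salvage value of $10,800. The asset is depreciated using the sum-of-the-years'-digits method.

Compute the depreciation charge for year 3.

Depreciable base = $45,930 − $10,800 = $35,130.
Sum of the years' digits = 4+3+2+1 = 10.
Year 1: $35,130 × 4/10 = $14,052. Book value $31,878.
Year 2: $35,130 × 3/10 = $10,539. Book value $21,339.
Year 3: $35,130 × 2/10 = $7,026. Book value $14,313.

$7,026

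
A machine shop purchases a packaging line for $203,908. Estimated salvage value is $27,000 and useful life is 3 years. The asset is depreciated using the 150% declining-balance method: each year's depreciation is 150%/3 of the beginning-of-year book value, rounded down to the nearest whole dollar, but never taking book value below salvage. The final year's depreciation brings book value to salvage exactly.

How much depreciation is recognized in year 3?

Depreciable base = $203,908 − $27,000 = $176,908.
Year 1: ⌊$203,908 × 150%/3⌋ = $101,954. Book value $101,954.
Year 2: ⌊$101,954 × 150%/3⌋ = $50,977. Book value $50,977.
Year 3 (final): $50,977 − $27,000 = $23,977. Book value $27,000.

$23,977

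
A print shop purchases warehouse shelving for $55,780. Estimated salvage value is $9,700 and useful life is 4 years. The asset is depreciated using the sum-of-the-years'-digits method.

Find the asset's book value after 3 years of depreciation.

Depreciable base = $55,780 − $9,700 = $46,080.
Sum of the years' digits = 4+3+2+1 = 10.
Year 1: $46,080 × 4/10 = $18,432. Book value $37,348.
Year 2: $46,080 × 3/10 = $13,824. Book value $23,524.
Year 3: $46,080 × 2/10 = $9,216. Book value $14,308.

$14,308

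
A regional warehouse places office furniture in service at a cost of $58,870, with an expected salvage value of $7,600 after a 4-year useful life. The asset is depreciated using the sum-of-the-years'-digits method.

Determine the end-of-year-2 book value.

$22,981

Depreciable base = $58,870 − $7,600 = $51,270.
Sum of the years' digits = 4+3+2+1 = 10.
Year 1: $51,270 × 4/10 = $20,508. Book value $38,362.
Year 2: $51,270 × 3/10 = $15,381. Book value $22,981.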